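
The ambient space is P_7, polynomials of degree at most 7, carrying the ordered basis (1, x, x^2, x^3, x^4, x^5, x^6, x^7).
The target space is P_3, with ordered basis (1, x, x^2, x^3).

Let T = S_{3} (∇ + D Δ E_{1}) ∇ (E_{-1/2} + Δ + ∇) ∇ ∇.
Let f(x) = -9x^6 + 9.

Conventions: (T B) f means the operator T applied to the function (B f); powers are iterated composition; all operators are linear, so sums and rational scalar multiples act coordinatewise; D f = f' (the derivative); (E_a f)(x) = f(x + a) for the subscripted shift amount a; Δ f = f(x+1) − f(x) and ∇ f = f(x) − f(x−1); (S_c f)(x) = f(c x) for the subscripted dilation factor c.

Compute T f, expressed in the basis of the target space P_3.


the result is g(x) = -29160x^2 - 9720x - 5130

∇ f = -54x^5 + 135x^4 - 180x^3 + 135x^2 - 54x + 9
∇ ∇ f = -270x^4 + 1080x^3 - 1890x^2 + 1620x - 558
E_{-1/2} (∇ ∇) f = -270x^4 + 1620x^3 - 3915x^2 + 4455x - 15939/8
Δ (∇ ∇) f = -1080x^3 + 1620x^2 - 1620x + 540
∇ (∇ ∇) f = -1080x^3 + 4860x^2 - 8100x + 4860
(E_{-1/2} + Δ + ∇) (∇ ∇) f = -270x^4 - 540x^3 + 2565x^2 - 5265x + 27261/8
∇ (E_{-1/2} + Δ + ∇) (∇ ∇) f = -1080x^3 + 5670x - 8100
∇ (∇ (E_{-1/2} + Δ + ∇) ∇ ∇) f = -3240x^2 + 3240x + 4590
E_{1} (∇ (E_{-1/2} + Δ + ∇) ∇ ∇) f = -1080x^3 - 3240x^2 + 2430x - 3510
Δ E_{1} (∇ (E_{-1/2} + Δ + ∇) ∇ ∇) f = -3240x^2 - 9720x - 1890
D Δ E_{1} (∇ (E_{-1/2} + Δ + ∇) ∇ ∇) f = -6480x - 9720
(∇ + D Δ E_{1}) (∇ (E_{-1/2} + Δ + ∇) ∇ ∇) f = -3240x^2 - 3240x - 5130
S_{3} (∇ + D Δ E_{1}) (∇ (E_{-1/2} + Δ + ∇) ∇ ∇) f = -29160x^2 - 9720x - 5130


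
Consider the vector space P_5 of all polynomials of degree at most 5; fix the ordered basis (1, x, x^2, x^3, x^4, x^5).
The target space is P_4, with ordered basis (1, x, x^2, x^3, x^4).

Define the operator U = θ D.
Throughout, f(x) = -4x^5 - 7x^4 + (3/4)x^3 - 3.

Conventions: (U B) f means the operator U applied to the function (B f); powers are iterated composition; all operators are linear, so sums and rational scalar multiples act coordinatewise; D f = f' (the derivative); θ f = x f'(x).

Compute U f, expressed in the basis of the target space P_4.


D f = -20x^4 - 28x^3 + (9/4)x^2
θ D f = -80x^4 - 84x^3 + (9/2)x^2

the result is g(x) = -80x^4 - 84x^3 + (9/2)x^2


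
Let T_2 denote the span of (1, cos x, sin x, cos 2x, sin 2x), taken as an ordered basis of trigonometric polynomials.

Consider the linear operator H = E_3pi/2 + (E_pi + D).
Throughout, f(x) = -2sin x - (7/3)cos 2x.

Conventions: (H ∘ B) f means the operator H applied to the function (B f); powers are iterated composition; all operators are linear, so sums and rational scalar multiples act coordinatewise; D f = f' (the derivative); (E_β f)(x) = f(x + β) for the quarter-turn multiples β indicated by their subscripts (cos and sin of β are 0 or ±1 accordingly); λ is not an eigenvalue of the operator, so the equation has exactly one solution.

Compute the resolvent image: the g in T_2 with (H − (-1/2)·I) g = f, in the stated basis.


write g with unknown coordinates in the stated basis and equate coefficients in (H − (-1/2)·I) g = f
solving from the highest basis element down gives g = 4sin x - (14/51)cos 2x - (56/51)sin 2x
check: H g = -4sin x - (112/51)cos 2x + (28/51)sin 2x
so H g − (-1/2)·g = -2sin x - (7/3)cos 2x = f ✓

the result is g(x) = 4sin x - (14/51)cos 2x - (56/51)sin 2x


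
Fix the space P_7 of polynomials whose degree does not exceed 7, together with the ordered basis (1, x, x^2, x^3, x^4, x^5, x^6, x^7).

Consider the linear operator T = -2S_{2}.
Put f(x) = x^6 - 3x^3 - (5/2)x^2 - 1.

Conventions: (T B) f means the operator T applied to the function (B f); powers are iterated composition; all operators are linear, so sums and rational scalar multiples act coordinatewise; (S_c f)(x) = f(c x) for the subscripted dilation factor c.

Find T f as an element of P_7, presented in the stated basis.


S_{2} f = 64x^6 - 24x^3 - 10x^2 - 1
(-2S_{2}) f = -128x^6 + 48x^3 + 20x^2 + 2

g(x) = -128x^6 + 48x^3 + 20x^2 + 2


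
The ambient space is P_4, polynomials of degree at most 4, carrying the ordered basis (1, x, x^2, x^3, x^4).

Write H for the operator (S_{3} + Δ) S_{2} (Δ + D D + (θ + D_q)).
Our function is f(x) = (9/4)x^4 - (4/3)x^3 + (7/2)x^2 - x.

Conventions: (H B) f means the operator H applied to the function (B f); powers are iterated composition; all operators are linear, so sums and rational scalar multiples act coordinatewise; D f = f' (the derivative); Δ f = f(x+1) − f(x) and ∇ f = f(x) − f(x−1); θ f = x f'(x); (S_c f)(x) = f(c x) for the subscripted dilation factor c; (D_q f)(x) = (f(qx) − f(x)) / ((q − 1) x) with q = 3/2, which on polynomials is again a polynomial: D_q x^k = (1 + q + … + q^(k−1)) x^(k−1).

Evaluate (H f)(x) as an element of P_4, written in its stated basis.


g(x) = 11664x^4 + (22419/4)x^3 + (11043/4)x^2 + (18031/12)x + 3071/6

Δ f = 9x^3 + (19/2)x^2 + 12x + 41/12
D f = 9x^3 - 4x^2 + 7x - 1
D D f = 27x^2 - 8x + 7
θ f = 9x^4 - 4x^3 + 7x^2 - x
D_q f = (585/32)x^3 - (19/3)x^2 + (35/4)x - 1
(θ + D_q) f = 9x^4 + (457/32)x^3 + (2/3)x^2 + (31/4)x - 1
(Δ + D D + (θ + D_q)) f = 9x^4 + (745/32)x^3 + (223/6)x^2 + (47/4)x + 113/12
S_{2} (Δ + D D + (θ + D_q)) f = 144x^4 + (745/4)x^3 + (446/3)x^2 + (47/2)x + 113/12
S_{3} S_{2} (Δ + D D + (θ + D_q)) f = 11664x^4 + (20115/4)x^3 + 1338x^2 + (141/2)x + 113/12
Δ S_{2} (Δ + D D + (θ + D_q)) f = 576x^3 + (5691/4)x^2 + (17185/12)x + 6029/12
(S_{3} + Δ) S_{2} (Δ + D D + (θ + D_q)) f = 11664x^4 + (22419/4)x^3 + (11043/4)x^2 + (18031/12)x + 3071/6


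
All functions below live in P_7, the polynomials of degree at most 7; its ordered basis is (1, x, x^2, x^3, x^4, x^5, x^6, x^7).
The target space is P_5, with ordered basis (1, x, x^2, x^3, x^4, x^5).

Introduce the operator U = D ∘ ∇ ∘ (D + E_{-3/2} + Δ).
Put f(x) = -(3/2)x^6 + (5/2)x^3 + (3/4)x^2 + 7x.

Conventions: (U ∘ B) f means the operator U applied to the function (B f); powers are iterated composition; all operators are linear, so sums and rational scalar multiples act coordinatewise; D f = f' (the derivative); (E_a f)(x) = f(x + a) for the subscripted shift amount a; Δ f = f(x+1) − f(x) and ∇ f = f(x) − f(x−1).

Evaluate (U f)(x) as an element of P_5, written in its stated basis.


g(x) = -45x^4 - (1665/2)x^2 + 1275x - 12225/16

D f = -9x^5 + (15/2)x^2 + (3/2)x + 7
E_{-3/2} f = -(3/2)x^6 + (27/2)x^5 - (405/8)x^4 + (415/4)x^3 - (3981/32)x^2 + (2879/32)x - 4395/128
Δ f = -9x^5 - (45/2)x^4 - 30x^3 - 15x^2 + 35/4
(D + E_{-3/2} + Δ) f = -(3/2)x^6 - (9/2)x^5 - (585/8)x^4 + (295/4)x^3 - (4221/32)x^2 + (2927/32)x - 2379/128
∇ (D + E_{-3/2} + Δ) f = -9x^5 - (555/2)x^3 + (1275/2)x^2 - (12225/16)x + 1469/4
D ∇ (D + E_{-3/2} + Δ) f = -45x^4 - (1665/2)x^2 + 1275x - 12225/16


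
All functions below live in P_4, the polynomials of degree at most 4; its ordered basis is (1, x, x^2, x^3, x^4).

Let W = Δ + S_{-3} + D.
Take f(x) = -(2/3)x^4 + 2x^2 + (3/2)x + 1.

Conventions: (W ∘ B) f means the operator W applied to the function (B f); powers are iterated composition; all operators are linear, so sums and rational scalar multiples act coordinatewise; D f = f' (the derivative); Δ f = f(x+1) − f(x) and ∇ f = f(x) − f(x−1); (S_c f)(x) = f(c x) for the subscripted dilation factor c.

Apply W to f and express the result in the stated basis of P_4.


Δ f = -(8/3)x^3 - 4x^2 + (4/3)x + 17/6
S_{-3} f = -54x^4 + 18x^2 - (9/2)x + 1
D f = -(8/3)x^3 + 4x + 3/2
(Δ + S_{-3} + D) f = -54x^4 - (16/3)x^3 + 14x^2 + (5/6)x + 16/3

g(x) = -54x^4 - (16/3)x^3 + 14x^2 + (5/6)x + 16/3


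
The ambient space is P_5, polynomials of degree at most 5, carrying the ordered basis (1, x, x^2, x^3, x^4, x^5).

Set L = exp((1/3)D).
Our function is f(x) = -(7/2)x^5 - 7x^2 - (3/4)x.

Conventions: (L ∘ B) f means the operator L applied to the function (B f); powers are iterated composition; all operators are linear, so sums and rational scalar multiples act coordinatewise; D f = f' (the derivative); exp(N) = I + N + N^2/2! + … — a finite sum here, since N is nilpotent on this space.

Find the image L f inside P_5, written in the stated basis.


g(x) = -(7/2)x^5 - (35/6)x^4 - (35/9)x^3 - (224/27)x^2 - (1825/324)x - 1013/972

order-1 term: -(35/6)x^4 - (14/3)x - 1/4
order-2 term: -(35/9)x^3 - 7/9
order-3 term: -(35/27)x^2
order-4 term: -(35/162)x
order-5 term: -7/486
the series for exp((1/3)D) f terminates at order 5
exp((1/3)D) f = -(7/2)x^5 - (35/6)x^4 - (35/9)x^3 - (224/27)x^2 - (1825/324)x - 1013/972


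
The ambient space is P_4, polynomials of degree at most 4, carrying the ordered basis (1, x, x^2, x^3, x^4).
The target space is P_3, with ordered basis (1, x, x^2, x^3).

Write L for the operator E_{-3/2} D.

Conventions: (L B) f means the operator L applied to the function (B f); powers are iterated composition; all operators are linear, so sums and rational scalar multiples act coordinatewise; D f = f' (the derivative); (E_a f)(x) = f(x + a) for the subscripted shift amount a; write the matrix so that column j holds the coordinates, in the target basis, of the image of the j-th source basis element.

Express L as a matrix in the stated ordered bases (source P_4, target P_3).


image of 1: 0
image of x: 1
image of x^2: 2x - 3
image of x^3: 3x^2 - 9x + 27/4
image of x^4: 4x^3 - 18x^2 + 27x - 27/2
each image's coordinates form column j of the matrix

the matrix is [[0, 1, -3, 27/4, -27/2]; [0, 0, 2, -9, 27]; [0, 0, 0, 3, -18]; [0, 0, 0, 0, 4]] (rows listed top to bottom)


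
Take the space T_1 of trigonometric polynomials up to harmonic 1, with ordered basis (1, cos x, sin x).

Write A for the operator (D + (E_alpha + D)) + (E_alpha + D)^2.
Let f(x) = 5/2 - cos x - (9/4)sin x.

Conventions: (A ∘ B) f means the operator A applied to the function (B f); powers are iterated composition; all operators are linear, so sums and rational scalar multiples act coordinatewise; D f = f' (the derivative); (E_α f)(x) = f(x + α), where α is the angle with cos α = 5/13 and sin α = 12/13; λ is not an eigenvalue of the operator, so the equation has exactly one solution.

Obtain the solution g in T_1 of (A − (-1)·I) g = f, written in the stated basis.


the image equals g(x) = 5/6 + (170/339)cos x + (53/2712)sin x

write g with unknown coordinates in the stated basis and equate coefficients in (A − (-1)·I) g = f
solving from the highest basis element down gives g = 5/6 + (170/339)cos x + (53/2712)sin x
check: A g = 5/3 - (509/339)cos x - (6155/2712)sin x
so A g − (-1)·g = 5/2 - cos x - (9/4)sin x = f ✓


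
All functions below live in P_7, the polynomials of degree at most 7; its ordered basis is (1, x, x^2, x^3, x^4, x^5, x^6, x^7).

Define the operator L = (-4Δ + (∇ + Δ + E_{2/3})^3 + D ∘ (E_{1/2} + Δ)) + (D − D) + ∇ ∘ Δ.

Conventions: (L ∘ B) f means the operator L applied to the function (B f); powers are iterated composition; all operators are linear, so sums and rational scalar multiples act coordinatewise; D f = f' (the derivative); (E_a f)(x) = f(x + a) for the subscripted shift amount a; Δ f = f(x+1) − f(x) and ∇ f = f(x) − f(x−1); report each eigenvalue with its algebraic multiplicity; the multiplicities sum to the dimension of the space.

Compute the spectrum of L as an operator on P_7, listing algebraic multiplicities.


image of 1: 1
image of x: x + 5
image of x^2: x^2 + 10x + 45
image of x^3: x^3 + 15x^2 + 135x + 567/4
image of x^4: x^4 + 20x^3 + 270x^2 + 567x + 4813/18
image of x^5: x^5 + 25x^4 + 450x^3 + (2835/2)x^2 + (24065/18)x + 480343/432
image of x^6: x^6 + 30x^5 + 675x^4 + 2835x^3 + (24065/6)x^2 + (480343/72)x + 711697/432
image of x^7: x^7 + 35x^6 + 945x^5 + (19845/4)x^4 + (168455/18)x^3 + (3362401/144)x^2 + (4981879/432)x + 131923301/15552
the matrix is upper triangular; its diagonal is (1, 1, 1, 1, 1, 1, 1, 1)
for a triangular matrix the eigenvalues are the diagonal entries, with algebraic multiplicity their repetition count

λ = 1 (multiplicity 8)


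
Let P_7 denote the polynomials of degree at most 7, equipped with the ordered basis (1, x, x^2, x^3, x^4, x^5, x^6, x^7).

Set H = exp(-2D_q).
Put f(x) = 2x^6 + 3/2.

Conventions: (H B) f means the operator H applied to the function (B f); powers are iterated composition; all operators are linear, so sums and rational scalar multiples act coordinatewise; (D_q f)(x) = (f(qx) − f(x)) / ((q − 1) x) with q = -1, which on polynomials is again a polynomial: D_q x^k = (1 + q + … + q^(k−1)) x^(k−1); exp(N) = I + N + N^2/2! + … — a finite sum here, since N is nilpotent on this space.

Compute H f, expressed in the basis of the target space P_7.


the result is g(x) = 2x^6 + 3/2

the series for exp(-2D_q) f terminates at order 0
exp(-2D_q) f = 2x^6 + 3/2


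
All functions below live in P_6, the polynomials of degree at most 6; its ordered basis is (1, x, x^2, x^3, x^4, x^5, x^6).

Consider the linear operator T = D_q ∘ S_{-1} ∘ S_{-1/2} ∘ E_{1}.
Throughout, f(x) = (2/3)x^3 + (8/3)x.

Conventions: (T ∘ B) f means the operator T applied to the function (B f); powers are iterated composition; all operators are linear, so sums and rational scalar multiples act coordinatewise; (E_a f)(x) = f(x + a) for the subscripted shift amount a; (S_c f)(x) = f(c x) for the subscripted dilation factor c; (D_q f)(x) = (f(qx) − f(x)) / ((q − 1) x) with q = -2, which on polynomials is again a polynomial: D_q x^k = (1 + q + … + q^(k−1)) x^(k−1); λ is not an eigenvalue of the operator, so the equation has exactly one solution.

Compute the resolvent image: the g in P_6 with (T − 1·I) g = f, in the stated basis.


the result is g(x) = -(2/3)x^3 - (1/4)x^2 - (101/48)x - 221/96

write g with unknown coordinates in the stated basis and equate coefficients in (T − 1·I) g = f
solving from the highest basis element down gives g = -(2/3)x^3 - (1/4)x^2 - (101/48)x - 221/96
check: T g = -(1/4)x^2 + (9/16)x - 221/96
so T g − 1·g = (2/3)x^3 + (8/3)x = f ✓


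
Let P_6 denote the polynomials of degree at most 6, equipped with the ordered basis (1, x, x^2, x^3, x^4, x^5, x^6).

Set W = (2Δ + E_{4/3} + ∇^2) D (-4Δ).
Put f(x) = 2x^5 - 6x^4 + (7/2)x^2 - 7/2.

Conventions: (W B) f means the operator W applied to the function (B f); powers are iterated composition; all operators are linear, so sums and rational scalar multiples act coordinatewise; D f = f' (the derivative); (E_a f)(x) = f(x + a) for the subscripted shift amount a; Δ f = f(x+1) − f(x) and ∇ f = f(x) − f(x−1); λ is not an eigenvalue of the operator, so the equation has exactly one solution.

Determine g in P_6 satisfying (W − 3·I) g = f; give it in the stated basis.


the result is g(x) = -(2/3)x^5 + 2x^4 + (160/9)x^3 + (3083/18)x^2 + (3136/27)x - 541489/486

write g with unknown coordinates in the stated basis and equate coefficients in (W − 3·I) g = f
solving from the highest basis element down gives g = -(2/3)x^5 + 2x^4 + (160/9)x^3 + (3083/18)x^2 + (3136/27)x - 541489/486
check: W g = (160/3)x^3 + (1552/3)x^2 + (3136/9)x - 271028/81
so W g − 3·g = 2x^5 - 6x^4 + (7/2)x^2 - 7/2 = f ✓


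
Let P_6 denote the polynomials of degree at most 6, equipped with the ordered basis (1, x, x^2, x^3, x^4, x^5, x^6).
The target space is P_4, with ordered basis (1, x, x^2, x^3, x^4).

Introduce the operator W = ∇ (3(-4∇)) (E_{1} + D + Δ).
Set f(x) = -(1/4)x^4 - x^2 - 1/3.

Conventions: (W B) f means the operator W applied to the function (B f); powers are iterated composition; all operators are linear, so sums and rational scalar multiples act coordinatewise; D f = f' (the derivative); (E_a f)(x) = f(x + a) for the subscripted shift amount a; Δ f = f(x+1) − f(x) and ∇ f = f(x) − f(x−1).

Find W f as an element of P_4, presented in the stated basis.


g(x) = 36x^2 + 144x - 78

E_{1} f = -(1/4)x^4 - x^3 - (5/2)x^2 - 3x - 19/12
D f = -x^3 - 2x
Δ f = -x^3 - (3/2)x^2 - 3x - 5/4
(E_{1} + D + Δ) f = -(1/4)x^4 - 3x^3 - 4x^2 - 8x - 17/6
∇ (E_{1} + D + Δ) f = -x^3 - (15/2)x^2 - 27/4
(-4∇) (E_{1} + D + Δ) f = 4x^3 + 30x^2 + 27
(3(-4∇)) (E_{1} + D + Δ) f = 12x^3 + 90x^2 + 81
∇ (3(-4∇)) (E_{1} + D + Δ) f = 36x^2 + 144x - 78


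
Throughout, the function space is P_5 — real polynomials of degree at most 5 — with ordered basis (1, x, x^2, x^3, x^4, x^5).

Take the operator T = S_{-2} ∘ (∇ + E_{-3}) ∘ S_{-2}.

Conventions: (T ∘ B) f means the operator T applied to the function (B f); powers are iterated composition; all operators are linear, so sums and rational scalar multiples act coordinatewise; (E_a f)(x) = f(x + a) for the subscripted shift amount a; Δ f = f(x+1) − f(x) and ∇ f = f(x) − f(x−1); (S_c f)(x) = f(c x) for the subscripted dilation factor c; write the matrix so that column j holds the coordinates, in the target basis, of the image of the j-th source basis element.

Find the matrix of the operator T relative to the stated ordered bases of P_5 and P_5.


image of 1: 1
image of x: 4x + 4
image of x^2: 16x^2 + 32x + 32
image of x^3: 64x^3 + 192x^2 + 384x + 208
image of x^4: 256x^4 + 1024x^3 + 3072x^2 + 3328x + 1280
image of x^5: 1024x^5 + 5120x^4 + 20480x^3 + 33280x^2 + 25600x + 7744
each image's coordinates form column j of the matrix

the matrix is [[1, 4, 32, 208, 1280, 7744]; [0, 4, 32, 384, 3328, 25600]; [0, 0, 16, 192, 3072, 33280]; [0, 0, 0, 64, 1024, 20480]; [0, 0, 0, 0, 256, 5120]; [0, 0, 0, 0, 0, 1024]] (rows listed top to bottom)


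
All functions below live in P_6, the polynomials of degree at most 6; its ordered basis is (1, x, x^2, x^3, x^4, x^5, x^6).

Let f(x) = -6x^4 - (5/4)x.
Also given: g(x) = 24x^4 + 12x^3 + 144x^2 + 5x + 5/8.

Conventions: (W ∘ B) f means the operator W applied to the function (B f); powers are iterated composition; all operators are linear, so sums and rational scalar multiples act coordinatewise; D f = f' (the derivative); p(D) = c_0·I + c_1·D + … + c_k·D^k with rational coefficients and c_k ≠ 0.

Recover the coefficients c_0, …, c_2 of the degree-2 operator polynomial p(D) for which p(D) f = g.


D^0 f = -6x^4 - (5/4)x
D^1 f = -24x^3 - 5/4
D^2 f = -72x^2
matching coefficients of g against c_0 f + c_1 Df + … from the top degree down determines the c_i
solution: c_0 = -4, c_1 = -1/2, c_2 = -2

p(D) = -4·I − (1/2)·D − 2·D^2, i.e. c_0 = -4, c_1 = -1/2, c_2 = -2


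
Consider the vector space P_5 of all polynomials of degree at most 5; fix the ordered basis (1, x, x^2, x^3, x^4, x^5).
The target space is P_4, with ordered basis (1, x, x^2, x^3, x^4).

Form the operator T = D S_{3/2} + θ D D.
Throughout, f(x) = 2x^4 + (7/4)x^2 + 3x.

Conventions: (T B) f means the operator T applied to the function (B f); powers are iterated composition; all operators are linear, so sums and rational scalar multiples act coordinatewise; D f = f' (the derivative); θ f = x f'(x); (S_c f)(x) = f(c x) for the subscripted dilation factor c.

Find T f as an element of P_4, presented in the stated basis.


the image equals g(x) = (81/2)x^3 + 48x^2 + (63/8)x + 9/2

S_{3/2} f = (81/8)x^4 + (63/16)x^2 + (9/2)x
D S_{3/2} f = (81/2)x^3 + (63/8)x + 9/2
D f = 8x^3 + (7/2)x + 3
D D f = 24x^2 + 7/2
θ D D f = 48x^2
(D S_{3/2} + θ D D) f = (81/2)x^3 + 48x^2 + (63/8)x + 9/2


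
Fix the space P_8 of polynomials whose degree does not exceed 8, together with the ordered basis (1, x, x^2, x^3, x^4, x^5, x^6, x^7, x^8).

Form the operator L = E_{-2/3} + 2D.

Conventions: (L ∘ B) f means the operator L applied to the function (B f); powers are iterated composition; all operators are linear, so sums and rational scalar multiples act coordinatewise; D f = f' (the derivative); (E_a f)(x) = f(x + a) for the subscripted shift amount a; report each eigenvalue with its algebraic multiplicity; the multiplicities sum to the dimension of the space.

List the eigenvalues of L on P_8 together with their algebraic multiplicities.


image of 1: 1
image of x: x + 4/3
image of x^2: x^2 + (8/3)x + 4/9
image of x^3: x^3 + 4x^2 + (4/3)x - 8/27
image of x^4: x^4 + (16/3)x^3 + (8/3)x^2 - (32/27)x + 16/81
image of x^5: x^5 + (20/3)x^4 + (40/9)x^3 - (80/27)x^2 + (80/81)x - 32/243
image of x^6: x^6 + 8x^5 + (20/3)x^4 - (160/27)x^3 + (80/27)x^2 - (64/81)x + 64/729
image of x^7: x^7 + (28/3)x^6 + (28/3)x^5 - (280/27)x^4 + (560/81)x^3 - (224/81)x^2 + (448/729)x - 128/2187
image of x^8: x^8 + (32/3)x^7 + (112/9)x^6 - (448/27)x^5 + (1120/81)x^4 - (1792/243)x^3 + (1792/729)x^2 - (1024/2187)x + 256/6561
the matrix is upper triangular; its diagonal is (1, 1, 1, 1, 1, 1, 1, 1, 1)
for a triangular matrix the eigenvalues are the diagonal entries, with algebraic multiplicity their repetition count

λ = 1 (multiplicity 9)


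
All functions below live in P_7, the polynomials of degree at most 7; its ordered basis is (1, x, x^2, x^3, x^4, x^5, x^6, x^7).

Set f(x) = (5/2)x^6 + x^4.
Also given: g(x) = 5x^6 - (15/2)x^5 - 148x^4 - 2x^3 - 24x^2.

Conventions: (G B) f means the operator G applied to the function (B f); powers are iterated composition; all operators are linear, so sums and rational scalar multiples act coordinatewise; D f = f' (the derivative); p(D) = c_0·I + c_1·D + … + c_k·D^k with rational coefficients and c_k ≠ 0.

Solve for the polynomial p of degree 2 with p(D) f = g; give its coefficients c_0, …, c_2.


c_0 = 2, c_1 = -1/2, c_2 = -2

D^0 f = (5/2)x^6 + x^4
D^1 f = 15x^5 + 4x^3
D^2 f = 75x^4 + 12x^2
matching coefficients of g against c_0 f + c_1 Df + … from the top degree down determines the c_i
solution: c_0 = 2, c_1 = -1/2, c_2 = -2


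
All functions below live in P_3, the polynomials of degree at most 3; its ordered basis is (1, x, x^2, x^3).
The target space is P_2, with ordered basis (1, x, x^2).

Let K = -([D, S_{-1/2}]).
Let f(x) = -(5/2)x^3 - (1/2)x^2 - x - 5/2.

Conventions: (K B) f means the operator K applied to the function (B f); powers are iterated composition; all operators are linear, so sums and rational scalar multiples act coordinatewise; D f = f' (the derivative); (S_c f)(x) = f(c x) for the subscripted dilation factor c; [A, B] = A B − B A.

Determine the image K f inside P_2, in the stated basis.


the image equals g(x) = -(45/16)x^2 + (3/4)x - 3/2

S_{-1/2} f = (5/16)x^3 - (1/8)x^2 + (1/2)x - 5/2
D S_{-1/2} f = (15/16)x^2 - (1/4)x + 1/2
D f = -(15/2)x^2 - x - 1
S_{-1/2} D f = -(15/8)x^2 + (1/2)x - 1
[D, S_{-1/2}] f = (45/16)x^2 - (3/4)x + 3/2
(-([D, S_{-1/2}])) f = -(45/16)x^2 + (3/4)x - 3/2


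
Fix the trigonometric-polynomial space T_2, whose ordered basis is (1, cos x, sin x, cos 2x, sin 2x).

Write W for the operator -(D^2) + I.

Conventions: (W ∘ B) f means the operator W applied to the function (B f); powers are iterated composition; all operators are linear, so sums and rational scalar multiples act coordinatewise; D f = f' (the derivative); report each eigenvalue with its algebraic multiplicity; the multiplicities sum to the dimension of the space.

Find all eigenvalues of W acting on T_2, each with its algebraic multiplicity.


λ = 1 (multiplicity 1), λ = 2 (multiplicity 2), λ = 5 (multiplicity 2)

image of 1: 1
image of cos x: 2cos x
image of sin x: 2sin x
image of cos 2x: 5cos 2x
image of sin 2x: 5sin 2x
the matrix is diagonal; its diagonal is (1, 2, 2, 5, 5)
for a triangular matrix the eigenvalues are the diagonal entries, with algebraic multiplicity their repetition count


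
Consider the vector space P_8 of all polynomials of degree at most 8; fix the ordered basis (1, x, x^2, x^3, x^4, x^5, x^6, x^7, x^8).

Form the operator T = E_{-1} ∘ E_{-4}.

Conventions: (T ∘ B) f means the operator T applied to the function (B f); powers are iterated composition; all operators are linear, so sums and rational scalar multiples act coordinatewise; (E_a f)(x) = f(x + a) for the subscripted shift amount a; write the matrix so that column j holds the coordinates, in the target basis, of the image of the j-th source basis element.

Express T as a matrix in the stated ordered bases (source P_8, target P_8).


the matrix is [[1, -5, 25, -125, 625, -3125, 15625, -78125, 390625]; [0, 1, -10, 75, -500, 3125, -18750, 109375, -625000]; [0, 0, 1, -15, 150, -1250, 9375, -65625, 437500]; [0, 0, 0, 1, -20, 250, -2500, 21875, -175000]; [0, 0, 0, 0, 1, -25, 375, -4375, 43750]; [0, 0, 0, 0, 0, 1, -30, 525, -7000]; [0, 0, 0, 0, 0, 0, 1, -35, 700]; [0, 0, 0, 0, 0, 0, 0, 1, -40]; [0, 0, 0, 0, 0, 0, 0, 0, 1]] (rows listed top to bottom)

image of 1: 1
image of x: x - 5
image of x^2: x^2 - 10x + 25
image of x^3: x^3 - 15x^2 + 75x - 125
image of x^4: x^4 - 20x^3 + 150x^2 - 500x + 625
image of x^5: x^5 - 25x^4 + 250x^3 - 1250x^2 + 3125x - 3125
image of x^6: x^6 - 30x^5 + 375x^4 - 2500x^3 + 9375x^2 - 18750x + 15625
image of x^7: x^7 - 35x^6 + 525x^5 - 4375x^4 + 21875x^3 - 65625x^2 + 109375x - 78125
image of x^8: x^8 - 40x^7 + 700x^6 - 7000x^5 + 43750x^4 - 175000x^3 + 437500x^2 - 625000x + 390625
each image's coordinates form column j of the matrix


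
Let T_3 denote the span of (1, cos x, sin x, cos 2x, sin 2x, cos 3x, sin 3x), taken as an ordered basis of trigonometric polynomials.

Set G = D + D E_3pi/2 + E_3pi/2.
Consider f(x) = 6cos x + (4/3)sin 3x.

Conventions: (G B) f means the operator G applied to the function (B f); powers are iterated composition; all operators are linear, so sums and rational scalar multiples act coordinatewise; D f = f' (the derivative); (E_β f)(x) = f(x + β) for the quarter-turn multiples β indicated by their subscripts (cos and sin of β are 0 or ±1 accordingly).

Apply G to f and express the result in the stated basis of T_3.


the image equals g(x) = 6cos x + (16/3)cos 3x - 4sin 3x

D f = -6sin x + 4cos 3x
E_3pi/2 f = 6sin x + (4/3)cos 3x
D E_3pi/2 f = 6cos x - 4sin 3x
E_3pi/2 f = 6sin x + (4/3)cos 3x
(D + D E_3pi/2 + E_3pi/2) f = 6cos x + (16/3)cos 3x - 4sin 3x


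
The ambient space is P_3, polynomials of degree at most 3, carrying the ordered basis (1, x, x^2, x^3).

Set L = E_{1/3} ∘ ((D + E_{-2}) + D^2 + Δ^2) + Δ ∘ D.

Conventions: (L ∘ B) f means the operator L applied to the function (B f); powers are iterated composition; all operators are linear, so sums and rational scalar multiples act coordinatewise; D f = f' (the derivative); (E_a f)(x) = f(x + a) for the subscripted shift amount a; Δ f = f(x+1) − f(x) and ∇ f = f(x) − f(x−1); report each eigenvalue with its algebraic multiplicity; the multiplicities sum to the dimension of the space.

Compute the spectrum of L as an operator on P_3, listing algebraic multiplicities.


image of 1: 1
image of x: x - 2/3
image of x^2: x^2 - (4/3)x + 85/9
image of x^3: x^3 - 2x^2 + (85/3)x + 235/27
the matrix is upper triangular; its diagonal is (1, 1, 1, 1)
for a triangular matrix the eigenvalues are the diagonal entries, with algebraic multiplicity their repetition count

λ = 1 (multiplicity 4)


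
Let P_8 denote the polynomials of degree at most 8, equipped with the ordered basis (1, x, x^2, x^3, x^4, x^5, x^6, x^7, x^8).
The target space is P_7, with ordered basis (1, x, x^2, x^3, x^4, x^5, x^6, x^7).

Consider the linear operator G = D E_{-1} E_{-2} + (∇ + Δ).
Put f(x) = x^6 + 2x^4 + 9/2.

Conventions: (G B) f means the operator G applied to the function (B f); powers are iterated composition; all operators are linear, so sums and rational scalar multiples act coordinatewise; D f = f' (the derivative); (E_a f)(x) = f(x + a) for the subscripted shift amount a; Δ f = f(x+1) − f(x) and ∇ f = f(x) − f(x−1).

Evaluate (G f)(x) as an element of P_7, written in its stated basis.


E_{-2} f = x^6 - 12x^5 + 62x^4 - 176x^3 + 288x^2 - 256x + 201/2
E_{-1} E_{-2} f = x^6 - 18x^5 + 137x^4 - 564x^3 + 1323x^2 - 1674x + 1791/2
D E_{-1} E_{-2} f = 6x^5 - 90x^4 + 548x^3 - 1692x^2 + 2646x - 1674
∇ f = 6x^5 - 15x^4 + 28x^3 - 27x^2 + 14x - 3
Δ f = 6x^5 + 15x^4 + 28x^3 + 27x^2 + 14x + 3
(∇ + Δ) f = 12x^5 + 56x^3 + 28x
(D E_{-1} E_{-2} + (∇ + Δ)) f = 18x^5 - 90x^4 + 604x^3 - 1692x^2 + 2674x - 1674

g(x) = 18x^5 - 90x^4 + 604x^3 - 1692x^2 + 2674x - 1674


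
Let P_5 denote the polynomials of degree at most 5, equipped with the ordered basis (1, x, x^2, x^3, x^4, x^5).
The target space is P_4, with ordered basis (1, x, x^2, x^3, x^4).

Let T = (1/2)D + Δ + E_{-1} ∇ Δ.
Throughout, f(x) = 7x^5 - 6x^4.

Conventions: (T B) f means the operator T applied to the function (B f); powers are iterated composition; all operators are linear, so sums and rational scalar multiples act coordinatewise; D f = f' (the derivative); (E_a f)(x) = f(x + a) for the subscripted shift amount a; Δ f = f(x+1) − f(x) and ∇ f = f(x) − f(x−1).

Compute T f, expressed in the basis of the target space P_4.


D f = 35x^4 - 24x^3
((1/2)D) f = (35/2)x^4 - 12x^3
Δ f = 35x^4 + 46x^3 + 34x^2 + 11x + 1
Δ f = 35x^4 + 46x^3 + 34x^2 + 11x + 1
∇ Δ f = 140x^3 - 72x^2 + 70x - 12
E_{-1} ∇ Δ f = 140x^3 - 492x^2 + 634x - 294
((1/2)D + Δ + E_{-1} ∇ Δ) f = (105/2)x^4 + 174x^3 - 458x^2 + 645x - 293

the result is g(x) = (105/2)x^4 + 174x^3 - 458x^2 + 645x - 293


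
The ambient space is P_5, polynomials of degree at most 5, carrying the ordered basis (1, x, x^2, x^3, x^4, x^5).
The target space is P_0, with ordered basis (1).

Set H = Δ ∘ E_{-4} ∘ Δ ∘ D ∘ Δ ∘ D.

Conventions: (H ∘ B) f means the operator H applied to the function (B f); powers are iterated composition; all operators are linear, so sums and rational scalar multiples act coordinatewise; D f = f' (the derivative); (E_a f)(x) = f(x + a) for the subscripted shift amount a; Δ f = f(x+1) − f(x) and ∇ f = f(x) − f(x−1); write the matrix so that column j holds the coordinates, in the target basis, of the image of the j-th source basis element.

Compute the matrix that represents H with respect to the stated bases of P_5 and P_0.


image of 1: 0
image of x: 0
image of x^2: 0
image of x^3: 0
image of x^4: 0
image of x^5: 120
each image's coordinates form column j of the matrix

the matrix is [[0, 0, 0, 0, 0, 120]] (rows listed top to bottom)


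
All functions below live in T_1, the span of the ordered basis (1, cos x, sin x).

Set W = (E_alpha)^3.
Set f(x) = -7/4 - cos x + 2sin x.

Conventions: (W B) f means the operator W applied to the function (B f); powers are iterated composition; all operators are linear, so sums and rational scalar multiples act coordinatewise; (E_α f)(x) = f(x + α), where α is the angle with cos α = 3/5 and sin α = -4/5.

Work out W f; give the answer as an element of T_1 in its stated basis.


E_alpha f = -7/4 - (11/5)cos x + (2/5)sin x
E_alpha E_alpha f = -7/4 - (41/25)cos x - (38/25)sin x
E_alpha E_alpha E_alpha f = -7/4 + (29/125)cos x - (278/125)sin x

g(x) = -7/4 + (29/125)cos x - (278/125)sin x


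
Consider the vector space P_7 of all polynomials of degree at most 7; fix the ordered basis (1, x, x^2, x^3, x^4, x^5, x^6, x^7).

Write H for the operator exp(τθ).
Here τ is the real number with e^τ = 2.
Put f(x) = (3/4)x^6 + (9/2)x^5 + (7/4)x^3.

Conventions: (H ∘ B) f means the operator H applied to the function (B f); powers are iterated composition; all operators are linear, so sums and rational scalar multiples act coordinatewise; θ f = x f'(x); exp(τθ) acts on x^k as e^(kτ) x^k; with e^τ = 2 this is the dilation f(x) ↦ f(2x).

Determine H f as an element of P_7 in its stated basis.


exp(τθ) x^k = e^(kτ) x^k; with e^τ = 2 this sends x^k to 2^k x^k
x^3 ↦ 8 x^3
x^5 ↦ 32 x^5
x^6 ↦ 64 x^6
applying this coordinatewise to f: exp(τθ) f = 48x^6 + 144x^5 + 14x^3

g(x) = 48x^6 + 144x^5 + 14x^3


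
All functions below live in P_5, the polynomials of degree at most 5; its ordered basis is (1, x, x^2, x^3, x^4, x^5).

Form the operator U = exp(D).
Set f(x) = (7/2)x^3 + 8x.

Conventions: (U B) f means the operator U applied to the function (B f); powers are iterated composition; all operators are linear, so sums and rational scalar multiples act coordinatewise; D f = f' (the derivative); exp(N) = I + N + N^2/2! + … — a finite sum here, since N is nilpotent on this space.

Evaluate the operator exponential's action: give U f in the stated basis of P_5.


order-1 term: (21/2)x^2 + 8
order-2 term: (21/2)x
order-3 term: 7/2
the series for exp(D) f terminates at order 3
exp(D) f = (7/2)x^3 + (21/2)x^2 + (37/2)x + 23/2

the image equals g(x) = (7/2)x^3 + (21/2)x^2 + (37/2)x + 23/2


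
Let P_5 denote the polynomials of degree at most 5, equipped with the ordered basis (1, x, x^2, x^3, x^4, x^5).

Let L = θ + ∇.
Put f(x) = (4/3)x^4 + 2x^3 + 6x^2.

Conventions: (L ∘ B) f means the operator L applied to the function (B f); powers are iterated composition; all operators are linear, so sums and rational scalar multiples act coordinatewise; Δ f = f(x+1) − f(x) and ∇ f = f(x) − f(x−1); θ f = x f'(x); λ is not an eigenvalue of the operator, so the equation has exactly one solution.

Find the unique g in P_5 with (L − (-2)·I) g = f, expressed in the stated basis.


the result is g(x) = (2/9)x^4 + (2/9)x^3 + (5/3)x^2 - (32/27)x + 77/54

write g with unknown coordinates in the stated basis and equate coefficients in (L − (-2)·I) g = f
solving from the highest basis element down gives g = (2/9)x^4 + (2/9)x^3 + (5/3)x^2 - (32/27)x + 77/54
check: L g = (8/9)x^4 + (14/9)x^3 + (8/3)x^2 + (64/27)x - 77/27
so L g − (-2)·g = (4/3)x^4 + 2x^3 + 6x^2 = f ✓


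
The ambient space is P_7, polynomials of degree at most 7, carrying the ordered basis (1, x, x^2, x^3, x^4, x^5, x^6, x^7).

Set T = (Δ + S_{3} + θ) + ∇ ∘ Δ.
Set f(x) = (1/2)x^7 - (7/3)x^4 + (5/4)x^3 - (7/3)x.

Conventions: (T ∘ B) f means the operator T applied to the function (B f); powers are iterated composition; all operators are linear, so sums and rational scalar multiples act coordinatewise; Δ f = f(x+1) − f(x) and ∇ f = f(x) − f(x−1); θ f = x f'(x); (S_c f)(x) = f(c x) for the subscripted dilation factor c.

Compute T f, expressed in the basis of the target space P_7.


Δ f = (7/2)x^6 + (21/2)x^5 + (35/2)x^4 + (49/6)x^3 + (1/4)x^2 - (25/12)x - 35/12
S_{3} f = (2187/2)x^7 - 189x^4 + (135/4)x^3 - 7x
θ f = (7/2)x^7 - (28/3)x^4 + (15/4)x^3 - (7/3)x
(Δ + S_{3} + θ) f = 1097x^7 + (7/2)x^6 + (21/2)x^5 - (1085/6)x^4 + (137/3)x^3 + (1/4)x^2 - (137/12)x - 35/12
Δ f = (7/2)x^6 + (21/2)x^5 + (35/2)x^4 + (49/6)x^3 + (1/4)x^2 - (25/12)x - 35/12
∇ Δ f = 21x^5 + 35x^3 - 28x^2 + (29/2)x - 14/3
((Δ + S_{3} + θ) + ∇ ∘ Δ) f = 1097x^7 + (7/2)x^6 + (63/2)x^5 - (1085/6)x^4 + (242/3)x^3 - (111/4)x^2 + (37/12)x - 91/12

g(x) = 1097x^7 + (7/2)x^6 + (63/2)x^5 - (1085/6)x^4 + (242/3)x^3 - (111/4)x^2 + (37/12)x - 91/12


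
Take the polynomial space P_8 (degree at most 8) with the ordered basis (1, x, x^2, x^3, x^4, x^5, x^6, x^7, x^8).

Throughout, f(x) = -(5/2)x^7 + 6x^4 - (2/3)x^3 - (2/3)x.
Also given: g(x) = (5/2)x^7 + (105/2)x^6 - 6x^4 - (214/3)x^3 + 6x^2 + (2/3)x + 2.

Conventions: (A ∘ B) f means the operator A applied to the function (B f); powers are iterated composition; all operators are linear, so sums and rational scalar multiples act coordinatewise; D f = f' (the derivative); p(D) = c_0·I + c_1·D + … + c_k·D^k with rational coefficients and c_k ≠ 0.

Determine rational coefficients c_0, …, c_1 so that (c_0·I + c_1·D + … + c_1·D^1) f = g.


D^0 f = -(5/2)x^7 + 6x^4 - (2/3)x^3 - (2/3)x
D^1 f = -(35/2)x^6 + 24x^3 - 2x^2 - 2/3
matching coefficients of g against c_0 f + c_1 Df + … from the top degree down determines the c_i
solution: c_0 = -1, c_1 = -3

c_0 = -1, c_1 = -3


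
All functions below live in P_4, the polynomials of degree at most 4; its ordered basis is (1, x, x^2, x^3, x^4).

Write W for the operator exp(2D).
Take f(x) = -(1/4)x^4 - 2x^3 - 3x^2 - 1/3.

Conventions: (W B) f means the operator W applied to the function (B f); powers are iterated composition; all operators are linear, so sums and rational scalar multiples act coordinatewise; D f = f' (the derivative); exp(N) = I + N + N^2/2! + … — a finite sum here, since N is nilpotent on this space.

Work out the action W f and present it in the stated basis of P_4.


the image equals g(x) = -(1/4)x^4 - 4x^3 - 21x^2 - 44x - 97/3

order-1 term: -2x^3 - 12x^2 - 12x
order-2 term: -6x^2 - 24x - 12
order-3 term: -8x - 16
order-4 term: -4
the series for exp(2D) f terminates at order 4
exp(2D) f = -(1/4)x^4 - 4x^3 - 21x^2 - 44x - 97/3


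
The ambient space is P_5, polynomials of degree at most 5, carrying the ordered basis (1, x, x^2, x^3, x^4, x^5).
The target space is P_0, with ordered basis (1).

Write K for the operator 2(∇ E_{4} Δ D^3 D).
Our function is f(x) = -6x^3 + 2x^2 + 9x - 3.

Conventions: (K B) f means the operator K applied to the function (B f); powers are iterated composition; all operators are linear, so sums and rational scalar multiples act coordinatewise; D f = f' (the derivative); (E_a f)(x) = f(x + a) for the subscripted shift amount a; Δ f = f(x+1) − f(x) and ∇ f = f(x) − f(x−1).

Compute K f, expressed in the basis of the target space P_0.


g(x) = 0

D f = -18x^2 + 4x + 9
D D f = -36x + 4
D D D f = -36
D D D D f = 0
Δ D^3 D f = 0
E_{4} Δ D^3 D f = 0
∇ E_{4} Δ D^3 D f = 0
(2(∇ E_{4} Δ D^3 D)) f = 0


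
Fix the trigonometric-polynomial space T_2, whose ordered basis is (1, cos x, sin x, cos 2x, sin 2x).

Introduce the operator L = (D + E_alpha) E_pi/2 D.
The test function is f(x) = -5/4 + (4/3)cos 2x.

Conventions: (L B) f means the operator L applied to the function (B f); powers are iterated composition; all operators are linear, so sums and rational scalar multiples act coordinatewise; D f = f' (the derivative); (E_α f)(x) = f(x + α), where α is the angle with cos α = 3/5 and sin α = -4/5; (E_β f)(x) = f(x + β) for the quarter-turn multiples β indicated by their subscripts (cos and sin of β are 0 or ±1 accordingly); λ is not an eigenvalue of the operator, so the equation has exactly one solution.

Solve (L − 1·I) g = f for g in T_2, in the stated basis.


write g with unknown coordinates in the stated basis and equate coefficients in (L − 1·I) g = f
solving from the highest basis element down gives g = 5/4 + (36/37)cos 2x + (56/111)sin 2x
check: L g = (256/111)cos 2x + (56/111)sin 2x
so L g − 1·g = -5/4 + (4/3)cos 2x = f ✓

the image equals g(x) = 5/4 + (36/37)cos 2x + (56/111)sin 2x


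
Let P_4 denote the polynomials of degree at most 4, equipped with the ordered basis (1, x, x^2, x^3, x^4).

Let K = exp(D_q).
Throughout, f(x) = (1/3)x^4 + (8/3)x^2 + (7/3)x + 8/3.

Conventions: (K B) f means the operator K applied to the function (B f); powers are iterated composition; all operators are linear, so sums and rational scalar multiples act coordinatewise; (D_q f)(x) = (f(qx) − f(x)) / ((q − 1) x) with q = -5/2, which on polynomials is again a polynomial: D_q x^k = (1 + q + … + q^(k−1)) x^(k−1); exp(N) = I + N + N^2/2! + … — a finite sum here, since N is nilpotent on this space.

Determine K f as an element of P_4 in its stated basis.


g(x) = (1/3)x^4 - (29/8)x^3 - (1141/192)x^2 + (1013/384)x + 2087/512

order-1 term: -(29/8)x^3 - 4x + 7/3
order-2 term: -(551/64)x^2 - 2
order-3 term: (551/128)x
order-4 term: 551/512
the series for exp(D_q) f terminates at order 4
exp(D_q) f = (1/3)x^4 - (29/8)x^3 - (1141/192)x^2 + (1013/384)x + 2087/512


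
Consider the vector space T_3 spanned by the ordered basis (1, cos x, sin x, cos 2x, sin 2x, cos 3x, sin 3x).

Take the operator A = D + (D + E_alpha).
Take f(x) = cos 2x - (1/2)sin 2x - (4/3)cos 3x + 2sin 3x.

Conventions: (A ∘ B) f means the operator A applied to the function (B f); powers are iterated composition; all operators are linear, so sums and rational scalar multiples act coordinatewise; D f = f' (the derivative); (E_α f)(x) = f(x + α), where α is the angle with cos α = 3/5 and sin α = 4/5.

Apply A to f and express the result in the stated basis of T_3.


the image equals g(x) = -(69/25)cos 2x - (241/50)sin 2x + (1744/125)cos 3x + (2474/375)sin 3x

D f = -cos 2x - 2sin 2x + 6cos 3x + 4sin 3x
D f = -cos 2x - 2sin 2x + 6cos 3x + 4sin 3x
E_alpha f = -(19/25)cos 2x - (41/50)sin 2x + (244/125)cos 3x - (526/375)sin 3x
(D + E_alpha) f = -(44/25)cos 2x - (141/50)sin 2x + (994/125)cos 3x + (974/375)sin 3x
(D + (D + E_alpha)) f = -(69/25)cos 2x - (241/50)sin 2x + (1744/125)cos 3x + (2474/375)sin 3x


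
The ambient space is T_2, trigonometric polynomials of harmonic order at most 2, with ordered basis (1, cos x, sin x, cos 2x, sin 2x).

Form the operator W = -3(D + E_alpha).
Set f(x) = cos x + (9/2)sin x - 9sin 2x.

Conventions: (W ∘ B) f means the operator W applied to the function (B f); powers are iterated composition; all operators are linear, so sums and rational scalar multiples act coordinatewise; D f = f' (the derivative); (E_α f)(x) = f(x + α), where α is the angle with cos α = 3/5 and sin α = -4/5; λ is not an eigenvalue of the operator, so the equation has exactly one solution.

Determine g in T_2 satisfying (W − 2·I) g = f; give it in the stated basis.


the result is g(x) = -(11/148)cos x - (177/148)sin x - (702/277)cos 2x + (261/277)sin 2x

write g with unknown coordinates in the stated basis and equate coefficients in (W − 2·I) g = f
solving from the highest basis element down gives g = -(11/148)cos x - (177/148)sin x - (702/277)cos 2x + (261/277)sin 2x
check: W g = (63/74)cos x + (78/37)sin x - (1404/277)cos 2x - (1971/277)sin 2x
so W g − 2·g = cos x + (9/2)sin x - 9sin 2x = f ✓
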